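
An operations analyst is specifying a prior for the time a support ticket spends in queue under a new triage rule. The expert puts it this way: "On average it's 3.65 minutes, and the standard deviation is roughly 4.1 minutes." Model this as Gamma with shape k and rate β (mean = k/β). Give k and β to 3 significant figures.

k ≈ 0.793, β ≈ 0.217

For Gamma(k, rate β): mean = k/β, variance = k/β², so CV = 1/√k.
CV = SD/mean = 4.1/3.65 = 1.123, hence k = 1/CV² = 0.793.
Then β = k/mean = 0.793/3.65 = 0.217.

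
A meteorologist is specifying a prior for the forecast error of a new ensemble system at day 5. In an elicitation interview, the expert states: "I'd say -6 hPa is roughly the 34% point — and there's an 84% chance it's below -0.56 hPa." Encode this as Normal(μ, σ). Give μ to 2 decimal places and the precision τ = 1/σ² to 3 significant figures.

μ = -4.41, τ = 0.0669

For Normal(μ,σ), the p-quantile is μ + z_p·σ. Here z_{0.34} = -0.4125, z_{0.84} = 0.9945.
So -6 = μ − 0.4125σ and -0.56 = μ + 0.9945σ.
Subtracting: σ = (-0.56 − -6)/(0.9945 − (-0.4125)) = 3.87.
Then μ = -6 − (-0.4125)·3.87 = -4.41.
Precision τ = 1/σ² = 1/3.867² = 0.0669.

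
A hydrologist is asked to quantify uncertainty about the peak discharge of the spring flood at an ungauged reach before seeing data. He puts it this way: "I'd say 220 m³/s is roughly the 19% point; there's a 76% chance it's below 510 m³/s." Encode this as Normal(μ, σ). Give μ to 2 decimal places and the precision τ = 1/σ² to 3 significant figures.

μ = 380.71, τ = 2.98e-05

For Normal(μ,σ), the p-quantile is μ + z_p·σ. Here z_{0.19} = -0.8779, z_{0.76} = 0.7063.
So 220 = μ − 0.8779σ and 510 = μ + 0.7063σ.
Subtracting: σ = (510 − 220)/(0.7063 − (-0.8779)) = 183.06.
Then μ = 220 − (-0.8779)·183.06 = 380.71.
Precision τ = 1/σ² = 1/183.1² = 2.98e-05.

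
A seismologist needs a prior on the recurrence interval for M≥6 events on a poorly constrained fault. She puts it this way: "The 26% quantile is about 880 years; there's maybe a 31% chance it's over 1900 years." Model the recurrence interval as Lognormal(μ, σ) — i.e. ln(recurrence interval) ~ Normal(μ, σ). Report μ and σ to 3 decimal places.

If T ~ Lognormal(μ,σ) then ln T ~ Normal(μ,σ), so the p-quantile of ln T is μ + z_p·σ.
ln(880) = 6.78 and ln(1900) = 7.55; z_{0.26} = -0.6433, z_{0.69} = 0.4959.
σ = (7.55 − 6.78)/(0.4959 − (-0.6433)) = 0.676.
μ = 6.78 − (-0.6433)·0.676 = 7.215.

μ ≈ 7.215, σ ≈ 0.676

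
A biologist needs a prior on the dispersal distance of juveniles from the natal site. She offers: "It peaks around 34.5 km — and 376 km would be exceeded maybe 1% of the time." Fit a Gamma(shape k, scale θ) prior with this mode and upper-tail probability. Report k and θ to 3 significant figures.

Gamma(k,θ) with k>1 has mode (k−1)θ, so θ = 34.5/(k−1).
Need P(X < 376) = 0.99 with θ tied to k this way. Start at k = 2, θ = 34.5: P(X<376) ≈ 1.000.
Too high — lower k to spread out. Iterating converges to k ≈ 1.53.
Then θ = 34.5/(1.53−1) ≈ 65.7.

k ≈ 1.53, θ ≈ 65.7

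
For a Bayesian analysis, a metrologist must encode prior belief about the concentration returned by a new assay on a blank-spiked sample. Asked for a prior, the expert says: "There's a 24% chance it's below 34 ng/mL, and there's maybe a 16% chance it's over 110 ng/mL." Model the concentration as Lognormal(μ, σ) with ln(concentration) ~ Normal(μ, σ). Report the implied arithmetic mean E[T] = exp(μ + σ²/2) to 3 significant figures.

If T ~ Lognormal(μ,σ) then ln T ~ Normal(μ,σ), so the p-quantile of ln T is μ + z_p·σ.
ln(34) = 3.526 and ln(110) = 4.7; z_{0.24} = -0.7063, z_{0.84} = 0.9945.
σ = (4.7 − 3.526)/(0.9945 − (-0.7063)) = 0.690.
μ = 3.526 − (-0.7063)·0.690 = 4.014.
E[T] = exp(μ + σ²/2) = exp(4.014 + 0.2383) = 70.3 ng/mL.

E[T] ≈ 70.3 ng/mL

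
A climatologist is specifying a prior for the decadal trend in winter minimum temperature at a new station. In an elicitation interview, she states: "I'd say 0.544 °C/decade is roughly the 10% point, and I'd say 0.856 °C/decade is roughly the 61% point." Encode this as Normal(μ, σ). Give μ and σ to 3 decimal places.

For Normal(μ,σ), the p-quantile is μ + z_p·σ. Here z_{0.1} = -1.282, z_{0.61} = 0.2793.
So 0.544 = μ − 1.282σ and 0.856 = μ + 0.2793σ.
Subtracting: σ = (0.856 − 0.544)/(0.2793 − (-1.282)) = 0.200.
Then μ = 0.544 − (-1.282)·0.200 = 0.800.

μ = 0.800, σ = 0.200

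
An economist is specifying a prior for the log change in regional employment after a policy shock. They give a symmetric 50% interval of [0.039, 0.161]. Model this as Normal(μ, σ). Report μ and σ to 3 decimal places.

μ = 0.100, σ = 0.090

A symmetric 50% interval runs μ ± z·σ with z = 0.6745.
Half-width = 0.061, so σ = 0.061/0.6745 = 0.090.
μ is the interval midpoint, 0.100.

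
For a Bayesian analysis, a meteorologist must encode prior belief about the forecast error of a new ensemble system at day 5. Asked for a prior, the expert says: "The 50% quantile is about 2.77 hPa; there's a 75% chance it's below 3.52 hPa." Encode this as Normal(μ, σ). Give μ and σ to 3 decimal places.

μ = 2.770, σ = 1.112

The p-quantile of Normal(μ,σ) is μ + z_p·σ, with z_{0.5} = 0 and z_{0.75} = 0.6745.
Eliminate σ: μ = (z₂·x₁ − z₁·x₂)/(z₂ − z₁) = (0.6745·2.77 − (0)·3.52)/0.6745 = 2.770.
Then σ = (x₂ − x₁)/(z₂ − z₁) = (3.52 − 2.77)/0.6745 = 1.112.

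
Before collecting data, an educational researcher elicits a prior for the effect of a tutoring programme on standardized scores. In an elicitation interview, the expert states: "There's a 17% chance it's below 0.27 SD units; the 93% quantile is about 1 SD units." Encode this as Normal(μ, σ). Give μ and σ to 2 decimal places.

The p-quantile of Normal(μ,σ) is μ + z_p·σ, with z_{0.17} = -0.9542 and z_{0.93} = 1.476.
Eliminate σ: μ = (z₂·x₁ − z₁·x₂)/(z₂ − z₁) = (1.476·0.27 − (-0.9542)·1)/2.43 = 0.56.
Then σ = (x₂ − x₁)/(z₂ − z₁) = (1 − 0.27)/2.43 = 0.30.

μ = 0.56, σ = 0.30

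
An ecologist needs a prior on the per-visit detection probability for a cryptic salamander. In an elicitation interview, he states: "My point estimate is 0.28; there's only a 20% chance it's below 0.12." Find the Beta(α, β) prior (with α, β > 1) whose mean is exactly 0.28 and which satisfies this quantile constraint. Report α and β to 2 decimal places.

α ≈ 1.59, β ≈ 4.09

With mean 0.28 fixed, write α = 0.28s, β = 0.72s where s = α+β.
Need P(θ < 0.12) = 0.2 under Beta(0.28s, 0.72s). Normal approximation: (q−m)/√(m(1−m)/s) ≈ z_{0.2} = -0.842, so s ≈ 0.28·0.72·(-0.842)²/(0.12−0.28)² = 5.6.
At s = 5.6: P(θ<0.12) ≈ 0.203. Adjusting to match 0.2 gives s ≈ 5.68.
So α = 0.28·5.68 ≈ 1.59, β = 0.72·5.68 ≈ 4.09.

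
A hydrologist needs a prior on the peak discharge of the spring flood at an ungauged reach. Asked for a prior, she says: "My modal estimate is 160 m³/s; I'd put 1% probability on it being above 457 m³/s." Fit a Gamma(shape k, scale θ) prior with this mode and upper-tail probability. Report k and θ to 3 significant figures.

k ≈ 5.13, θ ≈ 38.7

Gamma(k,θ) with k>1 has mode (k−1)θ, so θ = 160/(k−1).
Need P(X < 457) = 0.99 with θ tied to k this way. Start at k = 2, θ = 160: P(X<457) ≈ 0.778.
Too low — raise k to concentrate. Iterating converges to k ≈ 5.13.
Then θ = 160/(5.13−1) ≈ 38.7.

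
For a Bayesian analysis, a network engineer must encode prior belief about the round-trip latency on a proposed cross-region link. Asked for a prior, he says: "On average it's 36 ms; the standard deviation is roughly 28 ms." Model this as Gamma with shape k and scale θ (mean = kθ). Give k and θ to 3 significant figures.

k ≈ 1.65, θ ≈ 21.8

For Gamma(k, scale θ): mean = kθ, variance = kθ², so CV = 1/√k.
CV = SD/mean = 28/36 = 0.7778, hence k = 1/CV² = 1.65.
Then θ = mean/k = 36/1.65 = 21.8.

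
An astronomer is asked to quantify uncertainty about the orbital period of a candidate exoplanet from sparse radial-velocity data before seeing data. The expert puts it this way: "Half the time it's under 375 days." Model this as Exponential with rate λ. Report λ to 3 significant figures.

λ ≈ 0.00185

Exponential median = ln 2 / λ, so λ = ln 2 / 375.0 = 0.00185.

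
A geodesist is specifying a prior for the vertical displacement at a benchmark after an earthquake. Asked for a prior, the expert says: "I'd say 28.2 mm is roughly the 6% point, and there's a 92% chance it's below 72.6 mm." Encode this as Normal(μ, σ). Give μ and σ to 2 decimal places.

For Normal(μ,σ), the p-quantile is μ + z_p·σ. Here z_{0.06} = -1.555, z_{0.92} = 1.405.
So 28.2 = μ − 1.555σ and 72.6 = μ + 1.405σ.
Subtracting: σ = (72.6 − 28.2)/(1.405 − (-1.555)) = 15.00.
Then μ = 28.2 − (-1.555)·15.00 = 51.52.

μ = 51.52, σ = 15.00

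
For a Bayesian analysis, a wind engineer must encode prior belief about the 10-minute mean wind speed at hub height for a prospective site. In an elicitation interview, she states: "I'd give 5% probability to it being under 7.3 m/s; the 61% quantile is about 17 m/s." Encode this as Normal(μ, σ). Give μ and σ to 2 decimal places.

μ = 15.59, σ = 5.04

The p-quantile of Normal(μ,σ) is μ + z_p·σ, with z_{0.05} = -1.645 and z_{0.61} = 0.2793.
Eliminate σ: μ = (z₂·x₁ − z₁·x₂)/(z₂ − z₁) = (0.2793·7.3 − (-1.645)·17)/1.924 = 15.59.
Then σ = (x₂ − x₁)/(z₂ − z₁) = (17 − 7.3)/1.924 = 5.04.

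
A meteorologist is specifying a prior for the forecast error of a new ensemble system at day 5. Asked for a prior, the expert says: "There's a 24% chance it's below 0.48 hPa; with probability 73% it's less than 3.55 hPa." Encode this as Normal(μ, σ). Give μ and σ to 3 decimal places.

The p-quantile of Normal(μ,σ) is μ + z_p·σ, with z_{0.24} = -0.7063 and z_{0.73} = 0.6128.
Eliminate σ: μ = (z₂·x₁ − z₁·x₂)/(z₂ − z₁) = (0.6128·0.48 − (-0.7063)·3.55)/1.319 = 2.124.
Then σ = (x₂ − x₁)/(z₂ − z₁) = (3.55 − 0.48)/1.319 = 2.327.

μ = 2.124, σ = 2.327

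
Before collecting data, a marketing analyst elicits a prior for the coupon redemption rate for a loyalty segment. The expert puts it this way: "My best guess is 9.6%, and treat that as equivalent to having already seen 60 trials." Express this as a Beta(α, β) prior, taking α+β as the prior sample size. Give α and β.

α = 5.76, β = 54.24

Under the effective-sample-size interpretation, Beta(α, β) has prior mean α/(α+β) and prior sample size α+β.
So α+β = 60 and α/(α+β) = 0.096, giving α = 0.096·60 = 5.76 and β = 60 − 5.76 = 54.24.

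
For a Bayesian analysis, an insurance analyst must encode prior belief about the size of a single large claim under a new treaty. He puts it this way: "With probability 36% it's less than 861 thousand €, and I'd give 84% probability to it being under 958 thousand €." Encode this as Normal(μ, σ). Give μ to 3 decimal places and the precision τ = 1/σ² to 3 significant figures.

μ = 886.700, τ = 0.000195

For Normal(μ,σ), the p-quantile is μ + z_p·σ. Here z_{0.36} = -0.3585, z_{0.84} = 0.9945.
So 861 = μ − 0.3585σ and 958 = μ + 0.9945σ.
Subtracting: σ = (958 − 861)/(0.9945 − (-0.3585)) = 71.697.
Then μ = 861 − (-0.3585)·71.697 = 886.700.
Precision τ = 1/σ² = 1/71.7² = 0.000195.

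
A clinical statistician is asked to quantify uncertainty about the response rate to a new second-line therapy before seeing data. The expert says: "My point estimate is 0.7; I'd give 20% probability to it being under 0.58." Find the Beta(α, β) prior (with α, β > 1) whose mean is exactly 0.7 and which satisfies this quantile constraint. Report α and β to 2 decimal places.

With mean 0.7 fixed, write α = 0.7s, β = 0.3s where s = α+β.
Need P(θ < 0.58) = 0.2 under Beta(0.7s, 0.3s). Normal approximation: (q−m)/√(m(1−m)/s) ≈ z_{0.2} = -0.842, so s ≈ 0.7·0.3·(-0.842)²/(0.58−0.7)² = 10.3.
At s = 10.3: P(θ<0.58) ≈ 0.193. Adjusting to match 0.2 gives s ≈ 9.60.
So α = 0.7·9.60 ≈ 6.72, β = 0.3·9.60 ≈ 2.88.

α ≈ 6.72, β ≈ 2.88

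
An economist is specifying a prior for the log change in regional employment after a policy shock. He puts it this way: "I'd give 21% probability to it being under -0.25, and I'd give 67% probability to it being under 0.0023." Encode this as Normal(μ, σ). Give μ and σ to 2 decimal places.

For Normal(μ,σ), the p-quantile is μ + z_p·σ. Here z_{0.21} = -0.8064, z_{0.67} = 0.4399.
So -0.25 = μ − 0.8064σ and 0.0023 = μ + 0.4399σ.
Subtracting: σ = (0.0023 − -0.25)/(0.4399 − (-0.8064)) = 0.20.
Then μ = -0.25 − (-0.8064)·0.20 = -0.09.

μ = -0.09, σ = 0.20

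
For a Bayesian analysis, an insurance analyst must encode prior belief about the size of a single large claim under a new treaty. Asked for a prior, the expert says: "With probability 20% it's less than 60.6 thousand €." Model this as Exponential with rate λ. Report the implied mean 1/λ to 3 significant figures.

P(T < 60.6) = 1 − e^(−λ·60.6) = 0.2, so λ = −ln(1−0.2)/60.6 = −ln(0.8)/60.6 = 0.00368.
Mean = 1/λ = 272 thousand €.

mean ≈ 272 thousand €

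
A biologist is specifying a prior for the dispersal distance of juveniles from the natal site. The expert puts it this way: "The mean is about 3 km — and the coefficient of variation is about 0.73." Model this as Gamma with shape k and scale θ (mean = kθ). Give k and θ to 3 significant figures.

k ≈ 1.88, θ ≈ 1.6

For Gamma(k, scale θ): mean = kθ, variance = kθ², so CV = 1/√k.
CV = 0.73, hence k = 1/CV² = 1.88.
Then θ = mean/k = 3/1.88 = 1.6.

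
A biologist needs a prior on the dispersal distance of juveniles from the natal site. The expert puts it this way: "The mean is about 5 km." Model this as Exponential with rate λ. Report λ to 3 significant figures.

λ ≈ 0.2

Exponential mean = 1/λ, so λ = 1/5.0 = 0.2.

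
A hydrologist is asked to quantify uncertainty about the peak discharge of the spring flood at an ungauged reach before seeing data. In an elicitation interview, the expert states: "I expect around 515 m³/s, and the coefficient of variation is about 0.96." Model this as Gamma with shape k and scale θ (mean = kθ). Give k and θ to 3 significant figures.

k ≈ 1.09, θ ≈ 475

For Gamma(k, scale θ): mean = kθ, variance = kθ², so CV = 1/√k.
CV = 0.96, hence k = 1/CV² = 1.09.
Then θ = mean/k = 515/1.09 = 475.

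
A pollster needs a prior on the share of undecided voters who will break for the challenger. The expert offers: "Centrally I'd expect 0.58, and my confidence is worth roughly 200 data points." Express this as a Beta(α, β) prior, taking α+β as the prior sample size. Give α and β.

Under the effective-sample-size interpretation, Beta(α, β) has prior mean α/(α+β) and prior sample size α+β.
So α+β = 200 and α/(α+β) = 0.58, giving α = 0.58·200 = 116 and β = 200 − 116 = 84.

α = 116, β = 84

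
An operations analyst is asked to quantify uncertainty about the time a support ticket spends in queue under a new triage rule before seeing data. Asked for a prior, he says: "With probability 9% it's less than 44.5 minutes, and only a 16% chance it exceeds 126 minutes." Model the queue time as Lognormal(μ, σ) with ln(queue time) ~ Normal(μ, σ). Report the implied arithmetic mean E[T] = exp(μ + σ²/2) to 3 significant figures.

If T ~ Lognormal(μ,σ) then ln T ~ Normal(μ,σ), so the p-quantile of ln T is μ + z_p·σ.
ln(44.5) = 3.795 and ln(126) = 4.836; z_{0.09} = -1.341, z_{0.84} = 0.9945.
σ = (4.836 − 3.795)/(0.9945 − (-1.341)) = 0.446.
μ = 3.795 − (-1.341)·0.446 = 4.393.
E[T] = exp(μ + σ²/2) = exp(4.393 + 0.0993) = 89.3 minutes.

E[T] ≈ 89.3 minutes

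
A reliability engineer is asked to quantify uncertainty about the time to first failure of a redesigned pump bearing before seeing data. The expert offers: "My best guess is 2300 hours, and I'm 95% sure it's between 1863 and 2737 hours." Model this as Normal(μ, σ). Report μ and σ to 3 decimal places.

μ = 2300.000, σ = 222.963

A symmetric 95% interval runs μ ± z·σ with z = 1.96.
Half-width = 437, so σ = 437/1.96 = 222.963.
μ is the stated best guess, 2300.000.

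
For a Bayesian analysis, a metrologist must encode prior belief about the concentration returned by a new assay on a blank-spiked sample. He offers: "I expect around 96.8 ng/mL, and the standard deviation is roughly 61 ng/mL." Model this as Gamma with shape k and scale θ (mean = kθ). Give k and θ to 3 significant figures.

For Gamma(k, scale θ): mean = kθ, variance = kθ², so CV = 1/√k.
CV = SD/mean = 61/96.8 = 0.6302, hence k = 1/CV² = 2.52.
Then θ = mean/k = 96.8/2.52 = 38.4.

k ≈ 2.52, θ ≈ 38.4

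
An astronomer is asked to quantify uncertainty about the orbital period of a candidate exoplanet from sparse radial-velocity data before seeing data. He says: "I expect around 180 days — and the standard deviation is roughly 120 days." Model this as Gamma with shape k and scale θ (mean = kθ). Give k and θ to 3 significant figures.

For Gamma(k, scale θ): mean = kθ, variance = kθ², so CV = 1/√k.
CV = SD/mean = 120/180 = 0.6667, hence k = 1/CV² = 2.25.
Then θ = mean/k = 180/2.25 = 80.

k ≈ 2.25, θ ≈ 80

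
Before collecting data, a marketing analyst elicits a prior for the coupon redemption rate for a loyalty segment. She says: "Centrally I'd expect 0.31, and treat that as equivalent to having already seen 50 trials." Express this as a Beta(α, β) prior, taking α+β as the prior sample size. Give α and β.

α = 15.5, β = 34.5

Under the effective-sample-size interpretation, Beta(α, β) has prior mean α/(α+β) and prior sample size α+β.
So α+β = 50 and α/(α+β) = 0.31, giving α = 0.31·50 = 15.5 and β = 50 − 15.5 = 34.5.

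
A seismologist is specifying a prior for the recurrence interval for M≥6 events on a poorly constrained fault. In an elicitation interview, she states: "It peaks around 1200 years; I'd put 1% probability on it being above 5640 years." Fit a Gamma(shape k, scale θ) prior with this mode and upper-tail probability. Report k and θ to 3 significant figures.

Gamma(k,θ) with k>1 has mode (k−1)θ, so θ = 1200/(k−1).
Need P(X < 5640) = 0.99 with θ tied to k this way. Start at k = 2, θ = 1200: P(X<5640) ≈ 0.948.
Too low — raise k to concentrate. Iterating converges to k ≈ 2.67.
Then θ = 1200/(2.67−1) ≈ 720.

k ≈ 2.67, θ ≈ 720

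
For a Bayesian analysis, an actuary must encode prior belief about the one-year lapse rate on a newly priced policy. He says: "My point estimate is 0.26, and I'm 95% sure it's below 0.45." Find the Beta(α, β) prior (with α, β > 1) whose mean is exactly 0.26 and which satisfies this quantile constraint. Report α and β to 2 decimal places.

α ≈ 4.22, β ≈ 12.02

With mean 0.26 fixed, write α = 0.26s, β = 0.74s where s = α+β.
Need P(θ < 0.45) = 0.95 under Beta(0.26s, 0.74s). Normal approximation: (q−m)/√(m(1−m)/s) ≈ z_{0.95} = 1.64, so s ≈ 0.26·0.74·(1.64)²/(0.45−0.26)² = 14.4.
At s = 14.4: P(θ<0.45) ≈ 0.940. Adjusting to match 0.95 gives s ≈ 16.24.
So α = 0.26·16.24 ≈ 4.22, β = 0.74·16.24 ≈ 12.02.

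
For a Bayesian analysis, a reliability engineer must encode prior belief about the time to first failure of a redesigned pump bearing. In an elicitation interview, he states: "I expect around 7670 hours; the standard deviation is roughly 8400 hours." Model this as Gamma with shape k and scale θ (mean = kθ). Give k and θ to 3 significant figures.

For Gamma(k, scale θ): mean = kθ, variance = kθ², so CV = 1/√k.
CV = SD/mean = 8400/7670 = 1.095, hence k = 1/CV² = 0.834.
Then θ = mean/k = 7670/0.834 = 9200.

k ≈ 0.834, θ ≈ 9200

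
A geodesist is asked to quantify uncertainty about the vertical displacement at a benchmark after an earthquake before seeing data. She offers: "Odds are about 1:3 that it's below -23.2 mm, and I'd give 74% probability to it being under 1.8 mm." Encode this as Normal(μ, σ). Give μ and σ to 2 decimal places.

For Normal(μ,σ), the p-quantile is μ + z_p·σ. Here z_{0.25} = -0.6745, z_{0.74} = 0.6433.
So -23.2 = μ − 0.6745σ and 1.8 = μ + 0.6433σ.
Subtracting: σ = (1.8 − -23.2)/(0.6433 − (-0.6745)) = 18.97.
Then μ = -23.2 − (-0.6745)·18.97 = -10.40.

μ = -10.40, σ = 18.97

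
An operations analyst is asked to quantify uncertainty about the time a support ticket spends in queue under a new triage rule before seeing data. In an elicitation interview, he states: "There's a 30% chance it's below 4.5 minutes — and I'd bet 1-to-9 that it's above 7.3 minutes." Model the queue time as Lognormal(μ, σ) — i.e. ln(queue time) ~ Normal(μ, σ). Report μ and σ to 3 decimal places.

If T ~ Lognormal(μ,σ) then ln T ~ Normal(μ,σ), so the p-quantile of ln T is μ + z_p·σ.
ln(4.5) = 1.504 and ln(7.3) = 1.988; z_{0.3} = -0.5244, z_{0.9} = 1.282.
σ = (1.988 − 1.504)/(1.282 − (-0.5244)) = 0.268.
μ = 1.504 − (-0.5244)·0.268 = 1.645.

μ ≈ 1.645, σ ≈ 0.268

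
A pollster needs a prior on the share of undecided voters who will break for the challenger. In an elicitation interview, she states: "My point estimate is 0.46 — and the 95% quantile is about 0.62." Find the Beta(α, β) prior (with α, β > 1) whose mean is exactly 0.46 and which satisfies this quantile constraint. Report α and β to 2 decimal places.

α ≈ 11.94, β ≈ 14.02

With mean 0.46 fixed, write α = 0.46s, β = 0.54s where s = α+β.
Need P(θ < 0.62) = 0.95 under Beta(0.46s, 0.54s). Normal approximation: (q−m)/√(m(1−m)/s) ≈ z_{0.95} = 1.64, so s ≈ 0.46·0.54·(1.64)²/(0.62−0.46)² = 26.3.
At s = 26.3: P(θ<0.62) ≈ 0.951. Adjusting to match 0.95 gives s ≈ 25.96.
So α = 0.46·25.96 ≈ 11.94, β = 0.54·25.96 ≈ 14.02.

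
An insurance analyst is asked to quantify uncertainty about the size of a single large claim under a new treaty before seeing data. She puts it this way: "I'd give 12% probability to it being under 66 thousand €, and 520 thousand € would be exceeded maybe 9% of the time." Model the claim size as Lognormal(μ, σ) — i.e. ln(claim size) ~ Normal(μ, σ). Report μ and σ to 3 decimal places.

μ ≈ 5.154, σ ≈ 0.821

If T ~ Lognormal(μ,σ) then ln T ~ Normal(μ,σ), so the p-quantile of ln T is μ + z_p·σ.
ln(66) = 4.19 and ln(520) = 6.254; z_{0.12} = -1.175, z_{0.91} = 1.341.
σ = (6.254 − 4.19)/(1.341 − (-1.175)) = 0.821.
μ = 4.19 − (-1.175)·0.821 = 5.154.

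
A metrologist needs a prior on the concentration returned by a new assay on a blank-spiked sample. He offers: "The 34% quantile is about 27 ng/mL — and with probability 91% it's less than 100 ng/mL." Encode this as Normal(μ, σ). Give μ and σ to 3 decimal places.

μ = 44.174, σ = 41.638

For Normal(μ,σ), the p-quantile is μ + z_p·σ. Here z_{0.34} = -0.4125, z_{0.91} = 1.341.
So 27 = μ − 0.4125σ and 100 = μ + 1.341σ.
Subtracting: σ = (100 − 27)/(1.341 − (-0.4125)) = 41.638.
Then μ = 27 − (-0.4125)·41.638 = 44.174.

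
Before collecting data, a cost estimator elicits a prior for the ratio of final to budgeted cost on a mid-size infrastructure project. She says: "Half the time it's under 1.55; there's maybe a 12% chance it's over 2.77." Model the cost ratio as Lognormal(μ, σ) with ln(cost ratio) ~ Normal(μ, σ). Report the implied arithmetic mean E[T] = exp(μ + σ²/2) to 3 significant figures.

If T ~ Lognormal(μ,σ) then ln T ~ Normal(μ,σ), so the p-quantile of ln T is μ + z_p·σ.
ln(1.55) = 0.4383 and ln(2.77) = 1.019; z_{0.5} = 0, z_{0.88} = 1.175.
σ = (1.019 − 0.4383)/(1.175 − (0)) = 0.494.
μ = 0.4383 − (0)·0.494 = 0.438.
E[T] = exp(μ + σ²/2) = exp(0.438 + 0.1221) = 1.75.

E[T] ≈ 1.75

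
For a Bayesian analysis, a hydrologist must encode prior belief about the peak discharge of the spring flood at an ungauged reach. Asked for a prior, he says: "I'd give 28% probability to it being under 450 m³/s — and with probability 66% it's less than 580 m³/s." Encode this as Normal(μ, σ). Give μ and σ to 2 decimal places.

The p-quantile of Normal(μ,σ) is μ + z_p·σ, with z_{0.28} = -0.5828 and z_{0.66} = 0.4125.
Eliminate σ: μ = (z₂·x₁ − z₁·x₂)/(z₂ − z₁) = (0.4125·450 − (-0.5828)·580)/0.9953 = 526.13.
Then σ = (x₂ − x₁)/(z₂ − z₁) = (580 − 450)/0.9953 = 130.61.

μ = 526.13, σ = 130.61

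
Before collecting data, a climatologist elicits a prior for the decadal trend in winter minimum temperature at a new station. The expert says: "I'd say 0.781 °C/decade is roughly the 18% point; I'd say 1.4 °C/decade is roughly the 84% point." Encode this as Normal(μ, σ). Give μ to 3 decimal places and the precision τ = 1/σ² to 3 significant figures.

For Normal(μ,σ), the p-quantile is μ + z_p·σ. Here z_{0.18} = -0.9154, z_{0.84} = 0.9945.
So 0.781 = μ − 0.9154σ and 1.4 = μ + 0.9945σ.
Subtracting: σ = (1.4 − 0.781)/(0.9945 − (-0.9154)) = 0.324.
Then μ = 0.781 − (-0.9154)·0.324 = 1.078.
Precision τ = 1/σ² = 1/0.3241² = 9.52.

μ = 1.078, τ = 9.52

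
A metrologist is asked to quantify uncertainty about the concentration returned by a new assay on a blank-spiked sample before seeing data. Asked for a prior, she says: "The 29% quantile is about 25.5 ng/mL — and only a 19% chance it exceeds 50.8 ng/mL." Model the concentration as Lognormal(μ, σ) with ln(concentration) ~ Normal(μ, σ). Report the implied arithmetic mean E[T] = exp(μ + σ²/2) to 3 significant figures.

If T ~ Lognormal(μ,σ) then ln T ~ Normal(μ,σ), so the p-quantile of ln T is μ + z_p·σ.
ln(25.5) = 3.239 and ln(50.8) = 3.928; z_{0.29} = -0.5534, z_{0.81} = 0.8779.
σ = (3.928 − 3.239)/(0.8779 − (-0.5534)) = 0.482.
μ = 3.239 − (-0.5534)·0.482 = 3.505.
E[T] = exp(μ + σ²/2) = exp(3.505 + 0.1159) = 37.4 ng/mL.

E[T] ≈ 37.4 ng/mL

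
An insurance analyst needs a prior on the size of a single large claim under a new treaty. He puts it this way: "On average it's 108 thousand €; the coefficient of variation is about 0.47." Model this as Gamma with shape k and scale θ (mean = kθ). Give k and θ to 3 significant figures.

For Gamma(k, scale θ): mean = kθ, variance = kθ², so CV = 1/√k.
CV = 0.47, hence k = 1/CV² = 4.53.
Then θ = mean/k = 108/4.53 = 23.9.

k ≈ 4.53, θ ≈ 23.9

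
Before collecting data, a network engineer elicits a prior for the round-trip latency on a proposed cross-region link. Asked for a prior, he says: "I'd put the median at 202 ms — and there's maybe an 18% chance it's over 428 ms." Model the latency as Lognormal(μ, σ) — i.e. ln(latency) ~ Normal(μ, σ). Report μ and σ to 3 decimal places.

If T ~ Lognormal(μ,σ) then ln T ~ Normal(μ,σ), so the p-quantile of ln T is μ + z_p·σ.
ln(202) = 5.308 and ln(428) = 6.059; z_{0.5} = 0, z_{0.82} = 0.9154.
σ = (6.059 − 5.308)/(0.9154 − (0)) = 0.820.
μ = 5.308 − (0)·0.820 = 5.308.

μ ≈ 5.308, σ ≈ 0.820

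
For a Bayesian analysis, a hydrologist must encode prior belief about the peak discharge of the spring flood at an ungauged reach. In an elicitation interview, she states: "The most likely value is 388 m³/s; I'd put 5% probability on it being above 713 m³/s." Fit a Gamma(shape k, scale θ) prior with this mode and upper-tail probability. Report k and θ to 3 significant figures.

Gamma(k,θ) with k>1 has mode (k−1)θ, so θ = 388/(k−1).
Need P(X < 713) = 0.95 with θ tied to k this way. Start at k = 2, θ = 388: P(X<713) ≈ 0.548.
Too low — raise k to concentrate. Iterating converges to k ≈ 8.52.
Then θ = 388/(8.52−1) ≈ 51.6.

k ≈ 8.52, θ ≈ 51.6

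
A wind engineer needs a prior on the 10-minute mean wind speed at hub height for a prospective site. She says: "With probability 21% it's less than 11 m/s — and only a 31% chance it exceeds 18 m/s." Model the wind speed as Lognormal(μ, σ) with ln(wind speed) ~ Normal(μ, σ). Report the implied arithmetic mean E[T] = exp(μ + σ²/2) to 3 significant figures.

E[T] ≈ 16 m/s

If T ~ Lognormal(μ,σ) then ln T ~ Normal(μ,σ), so the p-quantile of ln T is μ + z_p·σ.
ln(11) = 2.398 and ln(18) = 2.89; z_{0.21} = -0.8064, z_{0.69} = 0.4959.
σ = (2.89 − 2.398)/(0.4959 − (-0.8064)) = 0.378.
μ = 2.398 − (-0.8064)·0.378 = 2.703.
E[T] = exp(μ + σ²/2) = exp(2.703 + 0.0715) = 16 m/s.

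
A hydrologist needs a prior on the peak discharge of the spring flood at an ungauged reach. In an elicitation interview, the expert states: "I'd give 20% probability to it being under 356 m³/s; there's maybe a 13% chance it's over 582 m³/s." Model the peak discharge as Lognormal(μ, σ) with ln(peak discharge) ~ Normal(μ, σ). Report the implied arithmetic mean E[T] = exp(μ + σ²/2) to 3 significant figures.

E[T] ≈ 453 m³/s

If T ~ Lognormal(μ,σ) then ln T ~ Normal(μ,σ), so the p-quantile of ln T is μ + z_p·σ.
ln(356) = 5.875 and ln(582) = 6.366; z_{0.2} = -0.8416, z_{0.87} = 1.126.
σ = (6.366 − 5.875)/(1.126 − (-0.8416)) = 0.250.
μ = 5.875 − (-0.8416)·0.250 = 6.085.
E[T] = exp(μ + σ²/2) = exp(6.085 + 0.0312) = 453 m³/s.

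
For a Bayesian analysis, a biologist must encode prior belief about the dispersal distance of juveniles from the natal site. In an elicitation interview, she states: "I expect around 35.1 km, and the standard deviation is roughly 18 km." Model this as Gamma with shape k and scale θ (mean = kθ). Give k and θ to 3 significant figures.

k ≈ 3.8, θ ≈ 9.23

For Gamma(k, scale θ): mean = kθ, variance = kθ², so CV = 1/√k.
CV = SD/mean = 18/35.1 = 0.5128, hence k = 1/CV² = 3.8.
Then θ = mean/k = 35.1/3.8 = 9.23.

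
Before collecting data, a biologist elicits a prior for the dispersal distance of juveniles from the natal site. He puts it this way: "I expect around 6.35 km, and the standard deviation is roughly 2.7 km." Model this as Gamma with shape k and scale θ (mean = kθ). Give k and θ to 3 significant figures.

For Gamma(k, scale θ): mean = kθ, variance = kθ², so CV = 1/√k.
CV = SD/mean = 2.7/6.35 = 0.4252, hence k = 1/CV² = 5.53.
Then θ = mean/k = 6.35/5.53 = 1.15.

k ≈ 5.53, θ ≈ 1.15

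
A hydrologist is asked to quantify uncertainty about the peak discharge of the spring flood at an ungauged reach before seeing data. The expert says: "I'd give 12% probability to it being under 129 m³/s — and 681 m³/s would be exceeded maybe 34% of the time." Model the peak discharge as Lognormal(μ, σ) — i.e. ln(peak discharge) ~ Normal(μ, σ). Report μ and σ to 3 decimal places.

μ ≈ 6.091, σ ≈ 1.048

If T ~ Lognormal(μ,σ) then ln T ~ Normal(μ,σ), so the p-quantile of ln T is μ + z_p·σ.
ln(129) = 4.86 and ln(681) = 6.524; z_{0.12} = -1.175, z_{0.66} = 0.4125.
σ = (6.524 − 4.86)/(0.4125 − (-1.175)) = 1.048.
μ = 4.86 − (-1.175)·1.048 = 6.091.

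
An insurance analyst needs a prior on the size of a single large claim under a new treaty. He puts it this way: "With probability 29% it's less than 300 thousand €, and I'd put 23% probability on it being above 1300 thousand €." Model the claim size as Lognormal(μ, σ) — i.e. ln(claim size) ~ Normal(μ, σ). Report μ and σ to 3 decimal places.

μ ≈ 6.332, σ ≈ 1.135

If T ~ Lognormal(μ,σ) then ln T ~ Normal(μ,σ), so the p-quantile of ln T is μ + z_p·σ.
ln(300) = 5.704 and ln(1300) = 7.17; z_{0.29} = -0.5534, z_{0.77} = 0.7388.
σ = (7.17 − 5.704)/(0.7388 − (-0.5534)) = 1.135.
μ = 5.704 − (-0.5534)·1.135 = 6.332.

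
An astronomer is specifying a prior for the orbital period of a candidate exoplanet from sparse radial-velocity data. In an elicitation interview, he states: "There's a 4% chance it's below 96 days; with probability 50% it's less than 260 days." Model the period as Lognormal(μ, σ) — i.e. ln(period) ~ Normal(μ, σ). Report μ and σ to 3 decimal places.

μ ≈ 5.561, σ ≈ 0.569

If T ~ Lognormal(μ,σ) then ln T ~ Normal(μ,σ), so the p-quantile of ln T is μ + z_p·σ.
ln(96) = 4.564 and ln(260) = 5.561; z_{0.04} = -1.751, z_{0.5} = 0.
σ = (5.561 − 4.564)/(0 − (-1.751)) = 0.569.
μ = 4.564 − (-1.751)·0.569 = 5.561.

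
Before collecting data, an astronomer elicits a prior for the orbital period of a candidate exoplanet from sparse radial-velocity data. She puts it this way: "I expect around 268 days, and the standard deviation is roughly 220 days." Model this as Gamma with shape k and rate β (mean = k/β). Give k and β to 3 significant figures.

For Gamma(k, rate β): mean = k/β, variance = k/β², so CV = 1/√k.
CV = SD/mean = 220/268 = 0.8209, hence k = 1/CV² = 1.48.
Then β = k/mean = 1.48/268 = 0.00554.

k ≈ 1.48, β ≈ 0.00554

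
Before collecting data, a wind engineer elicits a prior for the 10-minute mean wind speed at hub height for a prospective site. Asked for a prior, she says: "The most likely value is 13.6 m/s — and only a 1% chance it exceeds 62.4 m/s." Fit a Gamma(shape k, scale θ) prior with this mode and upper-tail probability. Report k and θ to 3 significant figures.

k ≈ 2.73, θ ≈ 7.85

Gamma(k,θ) with k>1 has mode (k−1)θ, so θ = 13.6/(k−1).
Need P(X < 62.4) = 0.99 with θ tied to k this way. Start at k = 2, θ = 13.6: P(X<62.4) ≈ 0.943.
Too low — raise k to concentrate. Iterating converges to k ≈ 2.73.
Then θ = 13.6/(2.73−1) ≈ 7.85.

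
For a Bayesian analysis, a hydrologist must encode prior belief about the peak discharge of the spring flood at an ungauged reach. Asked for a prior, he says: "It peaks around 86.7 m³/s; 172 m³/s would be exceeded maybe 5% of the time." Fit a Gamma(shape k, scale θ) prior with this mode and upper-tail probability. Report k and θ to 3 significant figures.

Gamma(k,θ) with k>1 has mode (k−1)θ, so θ = 86.7/(k−1).
Need P(X < 172) = 0.95 with θ tied to k this way. Start at k = 2, θ = 86.7: P(X<172) ≈ 0.590.
Too low — raise k to concentrate. Iterating converges to k ≈ 6.91.
Then θ = 86.7/(6.91−1) ≈ 14.7.

k ≈ 6.91, θ ≈ 14.7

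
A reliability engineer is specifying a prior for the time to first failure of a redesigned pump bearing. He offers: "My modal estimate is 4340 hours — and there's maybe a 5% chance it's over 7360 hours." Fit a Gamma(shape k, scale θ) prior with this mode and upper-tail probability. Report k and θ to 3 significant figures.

Gamma(k,θ) with k>1 has mode (k−1)θ, so θ = 4340/(k−1).
Need P(X < 7360) = 0.95 with θ tied to k this way. Start at k = 2, θ = 4340: P(X<7360) ≈ 0.505.
Too low — raise k to concentrate. Iterating converges to k ≈ 11.
Then θ = 4340/(11−1) ≈ 434.

k ≈ 11, θ ≈ 434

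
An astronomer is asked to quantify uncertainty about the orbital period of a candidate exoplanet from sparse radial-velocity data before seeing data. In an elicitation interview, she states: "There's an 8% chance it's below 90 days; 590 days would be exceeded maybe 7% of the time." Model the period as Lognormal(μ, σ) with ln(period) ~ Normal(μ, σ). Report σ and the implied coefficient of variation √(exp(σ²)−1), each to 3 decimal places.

If T ~ Lognormal(μ,σ) then ln T ~ Normal(μ,σ), so the p-quantile of ln T is μ + z_p·σ.
ln(90) = 4.5 and ln(590) = 6.38; z_{0.08} = -1.405, z_{0.93} = 1.476.
σ = (6.38 − 4.5)/(1.476 − (-1.405)) = 0.653.
μ = 4.5 − (-1.405)·0.653 = 5.417.
CV = √(exp(σ²)−1) = √(exp(0.4260)−1) = 0.729.

σ ≈ 0.653, CV ≈ 0.729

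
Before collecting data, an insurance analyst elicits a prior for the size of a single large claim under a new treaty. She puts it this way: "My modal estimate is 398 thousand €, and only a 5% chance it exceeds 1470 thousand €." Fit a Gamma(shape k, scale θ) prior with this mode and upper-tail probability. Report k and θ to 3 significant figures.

Gamma(k,θ) with k>1 has mode (k−1)θ, so θ = 398/(k−1).
Need P(X < 1470) = 0.95 with θ tied to k this way. Start at k = 2, θ = 398: P(X<1470) ≈ 0.883.
Too low — raise k to concentrate. Iterating converges to k ≈ 2.5.
Then θ = 398/(2.5−1) ≈ 266.

k ≈ 2.5, θ ≈ 266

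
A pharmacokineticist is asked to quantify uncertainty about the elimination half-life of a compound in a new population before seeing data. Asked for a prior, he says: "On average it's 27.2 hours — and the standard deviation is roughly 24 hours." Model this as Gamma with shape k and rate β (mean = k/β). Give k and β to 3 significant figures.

For Gamma(k, rate β): mean = k/β, variance = k/β², so CV = 1/√k.
CV = SD/mean = 24/27.2 = 0.8824, hence k = 1/CV² = 1.28.
Then β = k/mean = 1.28/27.2 = 0.0472.

k ≈ 1.28, β ≈ 0.0472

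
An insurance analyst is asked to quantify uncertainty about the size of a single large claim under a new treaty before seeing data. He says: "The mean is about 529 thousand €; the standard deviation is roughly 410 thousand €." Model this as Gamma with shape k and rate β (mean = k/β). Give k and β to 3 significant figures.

k ≈ 1.66, β ≈ 0.00315

For Gamma(k, rate β): mean = k/β, variance = k/β², so CV = 1/√k.
CV = SD/mean = 410/529 = 0.775, hence k = 1/CV² = 1.66.
Then β = k/mean = 1.66/529 = 0.00315.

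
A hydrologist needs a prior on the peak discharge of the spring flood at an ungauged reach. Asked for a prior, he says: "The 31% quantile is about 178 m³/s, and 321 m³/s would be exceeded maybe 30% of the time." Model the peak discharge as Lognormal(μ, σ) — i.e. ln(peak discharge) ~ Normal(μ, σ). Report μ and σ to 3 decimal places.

If T ~ Lognormal(μ,σ) then ln T ~ Normal(μ,σ), so the p-quantile of ln T is μ + z_p·σ.
ln(178) = 5.182 and ln(321) = 5.771; z_{0.31} = -0.4959, z_{0.7} = 0.5244.
σ = (5.771 − 5.182)/(0.5244 − (-0.4959)) = 0.578.
μ = 5.182 − (-0.4959)·0.578 = 5.468.

μ ≈ 5.468, σ ≈ 0.578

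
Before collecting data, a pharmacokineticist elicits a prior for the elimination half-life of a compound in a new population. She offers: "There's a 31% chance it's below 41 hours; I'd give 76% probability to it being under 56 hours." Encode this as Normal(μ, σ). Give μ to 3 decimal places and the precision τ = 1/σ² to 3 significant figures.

For Normal(μ,σ), the p-quantile is μ + z_p·σ. Here z_{0.31} = -0.4959, z_{0.76} = 0.7063.
So 41 = μ − 0.4959σ and 56 = μ + 0.7063σ.
Subtracting: σ = (56 − 41)/(0.7063 − (-0.4959)) = 12.478.
Then μ = 41 − (-0.4959)·12.478 = 47.187.
Precision τ = 1/σ² = 1/12.48² = 0.00642.

μ = 47.187, τ = 0.00642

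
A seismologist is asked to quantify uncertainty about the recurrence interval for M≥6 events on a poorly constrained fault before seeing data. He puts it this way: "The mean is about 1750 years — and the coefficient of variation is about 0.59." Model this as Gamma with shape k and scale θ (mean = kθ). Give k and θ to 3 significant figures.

k ≈ 2.87, θ ≈ 609

For Gamma(k, scale θ): mean = kθ, variance = kθ², so CV = 1/√k.
CV = 0.59, hence k = 1/CV² = 2.87.
Then θ = mean/k = 1750/2.87 = 609.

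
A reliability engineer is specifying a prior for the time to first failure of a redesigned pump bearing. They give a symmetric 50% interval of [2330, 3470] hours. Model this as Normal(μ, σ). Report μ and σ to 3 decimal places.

A symmetric 50% interval runs μ ± z·σ with z = 0.6745.
Half-width = 570, so σ = 570/0.6745 = 845.083.
μ is the interval midpoint, 2900.000.

μ = 2900.000, σ = 845.083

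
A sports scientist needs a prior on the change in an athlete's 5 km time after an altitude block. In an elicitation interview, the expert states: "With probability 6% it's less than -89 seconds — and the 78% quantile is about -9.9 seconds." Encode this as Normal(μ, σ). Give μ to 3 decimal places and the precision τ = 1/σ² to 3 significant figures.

μ = -36.149, τ = 0.000865

The p-quantile of Normal(μ,σ) is μ + z_p·σ, with z_{0.06} = -1.555 and z_{0.78} = 0.7722.
Eliminate σ: μ = (z₂·x₁ − z₁·x₂)/(z₂ − z₁) = (0.7722·-89 − (-1.555)·-9.9)/2.327 = -36.149.
Then σ = (x₂ − x₁)/(z₂ − z₁) = (-9.9 − -89)/2.327 = 33.993.
Precision τ = 1/σ² = 1/33.99² = 0.000865.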